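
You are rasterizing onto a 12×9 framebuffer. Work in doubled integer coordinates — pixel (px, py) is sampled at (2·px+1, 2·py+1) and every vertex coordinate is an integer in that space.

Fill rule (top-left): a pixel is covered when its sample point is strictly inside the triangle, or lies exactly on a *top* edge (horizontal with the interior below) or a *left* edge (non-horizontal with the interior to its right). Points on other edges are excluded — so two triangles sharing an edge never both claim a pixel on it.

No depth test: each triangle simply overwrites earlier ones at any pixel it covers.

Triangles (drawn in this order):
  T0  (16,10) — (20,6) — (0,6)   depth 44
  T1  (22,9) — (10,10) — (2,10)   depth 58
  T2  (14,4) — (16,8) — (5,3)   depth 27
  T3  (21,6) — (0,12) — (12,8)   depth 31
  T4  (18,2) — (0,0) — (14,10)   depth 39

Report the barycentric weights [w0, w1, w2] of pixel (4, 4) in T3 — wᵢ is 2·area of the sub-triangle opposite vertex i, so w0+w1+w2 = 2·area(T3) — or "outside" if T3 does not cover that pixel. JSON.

T0:
  2·area = 80  (B↔C swapped to make it positive)
  edge (16, 10)→(0, 6): d=(-16,-4) top-left  bias=+0
  edge (0, 6)→(20, 6): d=(20,0) top-left  bias=+0
  edge (20, 6)→(16, 10): d=(-4,4) right/bottom  bias=-1
    (11,1)@(23, 3): e=[140,-60,0] → ·  [on edge]
    (10,2)@(21, 5): e=[100,-20,0] → ·  [on edge]
    (2,3)@(5, 7): e=[4,20,56] → #
    (3,3)@(7, 7): e=[12,20,48] → #
    (4,3)@(9, 7): e=[20,20,40] → #
    (5,3)@(11, 7): e=[28,20,32] → #
    (6,3)@(13, 7): e=[36,20,24] → #
    (7,3)@(15, 7): e=[44,20,16] → #
    (8,3)@(17, 7): e=[52,20,8] → #
    (9,3)@(19, 7): e=[60,20,0] → ·  [on edge]
    (2,4)@(5, 9): e=[-28,60,48] → ·
    (3,4)@(7, 9): e=[-20,60,40] → ·
    (8,4)@(17, 9): e=[20,60,0] → ·  [on edge]
    (7,5)@(15, 11): e=[-20,100,0] → ·  [on edge]
    (6,6)@(13, 13): e=[-60,140,0] → ·  [on edge]
    (5,7)@(11, 15): e=[-100,180,0] → ·  [on edge]
    (4,8)@(9, 17): e=[-140,220,0] → ·  [on edge]
  covered (9 px):
    · · · · · · · · · · · ·
    · · · · · · · · · · · ·
    · · · · · · · · · · · ·
    · · # # # # # # # · · ·
    · · · · · · # # · · · ·
    · · · · · · · · · · · ·
    · · · · · · · · · · · ·
    · · · · · · · · · · · ·
    · · · · · · · · · · · ·
T1:
  2·area = 8
  edge (22, 9)→(10, 10): d=(-12,1) right/bottom  bias=-1
  edge (10, 10)→(2, 10): d=(-8,0) right/bottom  bias=-1
  edge (2, 10)→(22, 9): d=(20,-1) top-left  bias=+0
  covered (0 px):
    · · · · · · · · · · · ·
    · · · · · · · · · · · ·
    · · · · · · · · · · · ·
    · · · · · · · · · · · ·
    · · · · · · · · · · · ·
    · · · · · · · · · · · ·
    · · · · · · · · · · · ·
    · · · · · · · · · · · ·
    · · · · · · · · · · · ·
T2:
  2·area = 34
  edge (14, 4)→(16, 8): d=(2,4) right/bottom  bias=-1
  edge (16, 8)→(5, 3): d=(-11,-5) top-left  bias=+0
  edge (5, 3)→(14, 4): d=(9,1) right/bottom  bias=-1
    (2,1)@(5, 3): e=[34,0,0] → ·  [on edge]
    (5,2)@(11, 5): e=[14,8,12] → #
    (6,2)@(13, 5): e=[6,18,10] → #
    (7,2)@(15, 5): e=[-2,28,8] → ·
    (11,2)@(23, 5): e=[-34,68,0] → ·  [on edge]
    (5,3)@(11, 7): e=[18,-14,30] → ·
    (6,3)@(13, 7): e=[10,-4,28] → ·
    (7,3)@(15, 7): e=[2,6,26] → #
    (8,3)@(17, 7): e=[-6,16,24] → ·
    (7,4)@(15, 9): e=[6,-16,44] → ·
  covered (3 px):
    · · · · · · · · · · · ·
    · · · · · · · · · · · ·
    · · · · · # # · · · · ·
    · · · · · · · # · · · ·
    · · · · · · · · · · · ·
    · · · · · · · · · · · ·
    · · · · · · · · · · · ·
    · · · · · · · · · · · ·
    · · · · · · · · · · · ·
T3:
  2·area = 12
  edge (21, 6)→(0, 12): d=(-21,6) right/bottom  bias=-1
  edge (0, 12)→(12, 8): d=(12,-4) top-left  bias=+0
  edge (12, 8)→(21, 6): d=(9,-2) top-left  bias=+0
    (10,2)@(21, 5): e=[21,0,-9] → ·  [on edge]
    (7,3)@(15, 7): e=[15,0,-3] → ·  [on edge]
    (8,3)@(17, 7): e=[3,8,1] → #
    (9,3)@(19, 7): e=[-9,16,5] → ·
    (4,4)@(9, 9): e=[9,0,3] → #  [on edge]
    (5,4)@(11, 9): e=[-3,8,7] → ·
    (8,4)@(17, 9): e=[-39,32,19] → ·
    (1,5)@(3, 11): e=[3,0,9] → #  [on edge]
    (2,5)@(5, 11): e=[-9,8,13] → ·
    (4,5)@(9, 11): e=[-33,24,21] → ·
    (1,6)@(3, 13): e=[-39,24,27] → ·
  covered (3 px):
    · · · · · · · · · · · ·
    · · · · · · · · · · · ·
    · · · · · · · · · · · ·
    · · · · · · · · # · · ·
    · · · · # · · · · · · ·
    · # · · · · · · · · · ·
    · · · · · · · · · · · ·
    · · · · · · · · · · · ·
    · · · · · · · · · · · ·
T4:
  2·area = 152  (B↔C swapped to make it positive)
  edge (18, 2)→(14, 10): d=(-4,8) right/bottom  bias=-1
  edge (14, 10)→(0, 0): d=(-14,-10) top-left  bias=+0
  edge (0, 0)→(18, 2): d=(18,2) right/bottom  bias=-1
    (1,0)@(3, 1): e=[124,16,12] → #
    (2,0)@(5, 1): e=[108,36,8] → #
    (3,0)@(7, 1): e=[92,56,4] → #
    (4,0)@(9, 1): e=[76,76,0] → ·  [on edge]
    (1,1)@(3, 3): e=[116,-12,48] → ·
    (2,1)@(5, 3): e=[100,8,44] → #
    (4,1)@(9, 3): e=[68,48,36] → #
    (5,1)@(11, 3): e=[52,68,32] → #
    (6,1)@(13, 3): e=[36,88,28] → #
    (7,1)@(15, 3): e=[20,108,24] → #
    (8,1)@(17, 3): e=[4,128,20] → #
    (9,1)@(19, 3): e=[-12,148,16] → ·
    (3,2)@(7, 5): e=[76,0,76] → #  [on edge]
    (10,7)@(21, 15): e=[-76,0,228] → ·  [on edge]
  covered (19 px):
    · # # # · · · · · · · ·
    · · # # # # # # # · · ·
    · · · # # # # # · · · ·
    · · · · · # # # · · · ·
    · · · · · · # · · · · ·
    · · · · · · · · · · · ·
    · · · · · · · · · · · ·
    · · · · · · · · · · · ·
    · · · · · · · · · · · ·

Final: [0,3,9]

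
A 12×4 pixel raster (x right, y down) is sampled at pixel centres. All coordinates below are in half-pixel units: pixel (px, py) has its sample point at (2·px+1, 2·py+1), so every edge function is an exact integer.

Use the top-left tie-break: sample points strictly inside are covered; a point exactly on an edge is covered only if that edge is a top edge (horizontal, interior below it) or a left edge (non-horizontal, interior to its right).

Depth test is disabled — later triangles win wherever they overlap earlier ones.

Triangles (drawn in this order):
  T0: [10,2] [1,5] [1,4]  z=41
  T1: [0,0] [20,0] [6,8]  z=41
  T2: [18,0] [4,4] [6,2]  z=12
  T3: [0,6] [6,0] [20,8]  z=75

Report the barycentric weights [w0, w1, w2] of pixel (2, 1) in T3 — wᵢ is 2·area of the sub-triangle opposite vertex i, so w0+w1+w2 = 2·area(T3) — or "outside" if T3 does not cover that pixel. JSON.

T0:
  2·area = 9
  edge (10, 2)→(1, 5): d=(-9,3) right/bottom  bias=-1
  edge (1, 5)→(1, 4): d=(0,-1) top-left  bias=+0
  edge (1, 4)→(10, 2): d=(9,-2) top-left  bias=+0
    (0,0)@(1, 1): e=[36,0,-27] → .  [on edge]
    (6,0)@(13, 1): e=[0,12,-3] → .  [on edge]
    (0,1)@(1, 3): e=[18,0,-9] → .  [on edge]
    (3,1)@(7, 3): e=[0,6,3] → .  [on edge]
    (0,2)@(1, 5): e=[0,0,9] → .  [on edge]
    (0,3)@(1, 7): e=[-18,0,27] → .  [on edge]
  covered (0 px):
    . . . . . . . . . . . .
    . . . . . . . . . . . .
    . . . . . . . . . . . .
    . . . . . . . . . . . .
T1:
  2·area = 160
  edge (0, 0)→(20, 0): d=(20,0) top-left  bias=+0
  edge (20, 0)→(6, 8): d=(-14,8) right/bottom  bias=-1
  edge (6, 8)→(0, 0): d=(-6,-8) top-left  bias=+0
    (0,0)@(1, 1): e=[20,138,2] → X
    (1,0)@(3, 1): e=[20,122,18] → X
    (2,0)@(5, 1): e=[20,106,34] → X
    (3,0)@(7, 1): e=[20,90,50] → X
    (4,0)@(9, 1): e=[20,74,66] → X
    (5,0)@(11, 1): e=[20,58,82] → X
    (6,0)@(13, 1): e=[20,42,98] → X
    (7,0)@(15, 1): e=[20,26,114] → X
    (8,0)@(17, 1): e=[20,10,130] → X
    (9,0)@(19, 1): e=[20,-6,146] → .
    (0,1)@(1, 3): e=[60,110,-10] → .
    (1,1)@(3, 3): e=[60,94,6] → X
  covered (20 px):
    X X X X X X X X X . . .
    . X X X X X X . . . . .
    . . X X X X . . . . . .
    . . . X . . . . . . . .
T2:
  2·area = 20
  edge (18, 0)→(4, 4): d=(-14,4) right/bottom  bias=-1
  edge (4, 4)→(6, 2): d=(2,-2) top-left  bias=+0
  edge (6, 2)→(18, 0): d=(12,-2) top-left  bias=+0
    (3,0)@(7, 1): e=[30,0,-10] → .  [on edge]
    (6,0)@(13, 1): e=[6,12,2] → X
    (7,0)@(15, 1): e=[-2,16,6] → .
    (2,1)@(5, 3): e=[10,0,10] → X  [on edge]
    (3,1)@(7, 3): e=[2,4,14] → X
    (4,1)@(9, 3): e=[-6,8,18] → .
    (6,1)@(13, 3): e=[-22,16,26] → .
    (1,2)@(3, 5): e=[-10,0,30] → .  [on edge]
    (2,2)@(5, 5): e=[-18,4,34] → .
    (3,2)@(7, 5): e=[-26,8,38] → .
    (0,3)@(1, 7): e=[-30,0,50] → .  [on edge]
  covered (3 px):
    . . . . . . X . . . . .
    . . X X . . . . . . . .
    . . . . . . . . . . . .
    . . . . . . . . . . . .
T3:
  2·area = 132
  edge (0, 6)→(6, 0): d=(6,-6) top-left  bias=+0
  edge (6, 0)→(20, 8): d=(14,8) right/bottom  bias=-1
  edge (20, 8)→(0, 6): d=(-20,-2) top-left  bias=+0
    (2,0)@(5, 1): e=[0,22,110] → X  [on edge]
    (3,0)@(7, 1): e=[12,6,114] → X
    (4,0)@(9, 1): e=[24,-10,118] → .
    (1,1)@(3, 3): e=[0,66,66] → X  [on edge]
    (4,1)@(9, 3): e=[36,18,78] → X
    (5,1)@(11, 3): e=[48,2,82] → X
    (6,1)@(13, 3): e=[60,-14,86] → .
    (0,2)@(1, 5): e=[0,110,22] → X  [on edge]
    (6,2)@(13, 5): e=[72,14,46] → X
    (7,2)@(15, 5): e=[84,-2,50] → .
    (0,3)@(1, 7): e=[12,138,-18] → .
    (1,3)@(3, 7): e=[24,122,-14] → .
  covered (18 px):
    . . X X . . . . . . . .
    . X X X X X . . . . . .
    X X X X X X X . . . . .
    . . . . . X X X X . . .

Final: [50,70,12]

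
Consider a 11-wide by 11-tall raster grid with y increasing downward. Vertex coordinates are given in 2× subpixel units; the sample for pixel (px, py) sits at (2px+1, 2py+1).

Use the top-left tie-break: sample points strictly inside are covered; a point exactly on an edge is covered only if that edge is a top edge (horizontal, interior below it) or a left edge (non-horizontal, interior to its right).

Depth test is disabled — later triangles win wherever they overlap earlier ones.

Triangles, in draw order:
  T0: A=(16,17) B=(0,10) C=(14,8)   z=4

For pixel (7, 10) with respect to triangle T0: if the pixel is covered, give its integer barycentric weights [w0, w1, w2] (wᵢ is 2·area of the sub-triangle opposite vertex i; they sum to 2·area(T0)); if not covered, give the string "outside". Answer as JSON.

T0:
  2·area = 130
  edge (16, 17)→(0, 10): d=(-16,-7) top-left  bias=+0
  edge (0, 10)→(14, 8): d=(14,-2) top-left  bias=+0
  edge (14, 8)→(16, 17): d=(2,9) right/bottom  bias=-1
    (10,3)@(21, 7): e=[195,0,-65] → ·  [on edge]
    (3,4)@(7, 9): e=[65,0,65] → #  [on edge]
    (4,4)@(9, 9): e=[79,4,47] → #
    (5,4)@(11, 9): e=[93,8,29] → #
    (6,4)@(13, 9): e=[107,12,11] → #
    (7,4)@(15, 9): e=[121,16,-7] → ·
    (1,5)@(3, 11): e=[5,20,105] → #
    (2,5)@(5, 11): e=[19,24,87] → #
    (7,5)@(15, 11): e=[89,44,-3] → ·
    (1,6)@(3, 13): e=[-27,48,109] → ·
    (2,6)@(5, 13): e=[-13,52,91] → ·
    (3,6)@(7, 13): e=[1,56,73] → #
  covered (17 px):
    · · · · · · · · · · ·
    · · · · · · · · · · ·
    · · · · · · · · · · ·
    · · · · · · · · · · ·
    · · · # # # # · · · ·
    · # # # # # # · · · ·
    · · · # # # # # · · ·
    · · · · · · # # · · ·
    · · · · · · · · · · ·
    · · · · · · · · · · ·
    · · · · · · · · · · ·

Final: "outside"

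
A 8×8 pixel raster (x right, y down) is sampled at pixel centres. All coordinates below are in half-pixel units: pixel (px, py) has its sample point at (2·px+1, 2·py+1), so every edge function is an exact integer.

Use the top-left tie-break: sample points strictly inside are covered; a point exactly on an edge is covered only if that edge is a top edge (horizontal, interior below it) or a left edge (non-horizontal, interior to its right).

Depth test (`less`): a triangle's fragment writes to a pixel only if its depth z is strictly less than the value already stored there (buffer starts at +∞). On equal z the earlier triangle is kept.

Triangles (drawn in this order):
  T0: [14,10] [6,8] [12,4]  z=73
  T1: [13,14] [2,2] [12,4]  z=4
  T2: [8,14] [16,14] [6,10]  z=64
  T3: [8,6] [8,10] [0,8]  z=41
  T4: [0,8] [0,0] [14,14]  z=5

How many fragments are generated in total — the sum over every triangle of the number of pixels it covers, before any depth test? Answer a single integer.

T0:
  2·area = 44
  edge (14, 10)→(6, 8): d=(-8,-2) top-left  bias=+0
  edge (6, 8)→(12, 4): d=(6,-4) top-left  bias=+0
  edge (12, 4)→(14, 10): d=(2,6) right/bottom  bias=-1
    (5,0)@(11, 1): e=[66,-22,0] → ·  [on edge]
    (5,2)@(11, 5): e=[34,2,8] → █
    (6,2)@(13, 5): e=[38,10,-4] → ·
    (4,3)@(9, 7): e=[14,6,24] → █
    (6,3)@(13, 7): e=[22,22,0] → ·  [on edge]
    (4,4)@(9, 9): e=[-2,18,28] → ·
    (5,4)@(11, 9): e=[2,26,16] → █
    (6,4)@(13, 9): e=[6,34,4] → █
    (7,4)@(15, 9): e=[10,42,-8] → ·
    (5,5)@(11, 11): e=[-14,38,20] → ·
    (6,5)@(13, 11): e=[-10,46,8] → ·
    (7,6)@(15, 13): e=[-22,66,0] → ·  [on edge]
  covered (5 px):
    · · · · · · · ·
    · · · · · · · ·
    · · · · · █ · ·
    · · · · █ █ · ·
    · · · · · █ █ ·
    · · · · · · · ·
    · · · · · · · ·
    · · · · · · · ·
T1:
  2·area = 98
  edge (13, 14)→(2, 2): d=(-11,-12) top-left  bias=+0
  edge (2, 2)→(12, 4): d=(10,2) right/bottom  bias=-1
  edge (12, 4)→(13, 14): d=(1,10) right/bottom  bias=-1
    (1,1)@(3, 3): e=[1,8,89] → █
    (2,1)@(5, 3): e=[25,4,69] → █
    (3,1)@(7, 3): e=[49,0,49] → ·  [on edge]
    (1,2)@(3, 5): e=[-21,28,91] → ·
    (2,2)@(5, 5): e=[3,24,71] → █
    (3,2)@(7, 5): e=[27,20,51] → █
    (4,2)@(9, 5): e=[51,16,31] → █
    (5,2)@(11, 5): e=[75,12,11] → █
    (6,2)@(13, 5): e=[99,8,-9] → ·
    (2,3)@(5, 7): e=[-19,44,73] → ·
    (3,3)@(7, 7): e=[5,40,53] → █
    (6,3)@(13, 7): e=[77,28,-7] → ·
  covered (12 px):
    · · · · · · · ·
    · █ █ · · · · ·
    · · █ █ █ █ · ·
    · · · █ █ █ · ·
    · · · · █ █ · ·
    · · · · · █ · ·
    · · · · · · · ·
    · · · · · · · ·
T2:
  2·area = 32  (B↔C swapped to make it positive)
  edge (8, 14)→(6, 10): d=(-2,-4) top-left  bias=+0
  edge (6, 10)→(16, 14): d=(10,4) right/bottom  bias=-1
  edge (16, 14)→(8, 14): d=(-8,0) right/bottom  bias=-1
    (3,5)@(7, 11): e=[2,6,24] → █
    (4,5)@(9, 11): e=[10,-2,24] → ·
    (3,6)@(7, 13): e=[-2,26,8] → ·
    (4,6)@(9, 13): e=[6,18,8] → █
    (5,6)@(11, 13): e=[14,10,8] → █
    (6,6)@(13, 13): e=[22,2,8] → █
    (7,6)@(15, 13): e=[30,-6,8] → ·
    (4,7)@(9, 15): e=[2,38,-8] → ·
    (5,7)@(11, 15): e=[10,30,-8] → ·
    (6,7)@(13, 15): e=[18,22,-8] → ·
  covered (4 px):
    · · · · · · · ·
    · · · · · · · ·
    · · · · · · · ·
    · · · · · · · ·
    · · · · · · · ·
    · · · █ · · · ·
    · · · · █ █ █ ·
    · · · · · · · ·
T3:
  2·area = 32
  edge (8, 6)→(8, 10): d=(0,4) right/bottom  bias=-1
  edge (8, 10)→(0, 8): d=(-8,-2) top-left  bias=+0
  edge (0, 8)→(8, 6): d=(8,-2) top-left  bias=+0
    (2,3)@(5, 7): e=[12,18,2] → █
    (3,3)@(7, 7): e=[4,22,6] → █
    (4,3)@(9, 7): e=[-4,26,10] → ·
    (2,4)@(5, 9): e=[12,2,18] → █
    (4,4)@(9, 9): e=[-4,10,26] → ·
    (2,5)@(5, 11): e=[12,-14,34] → ·
    (3,5)@(7, 11): e=[4,-10,38] → ·
  covered (4 px):
    · · · · · · · ·
    · · · · · · · ·
    · · · · · · · ·
    · · █ █ · · · ·
    · · █ █ · · · ·
    · · · · · · · ·
    · · · · · · · ·
    · · · · · · · ·
T4:
  2·area = 112
  edge (0, 8)→(0, 0): d=(0,-8) top-left  bias=+0
  edge (0, 0)→(14, 14): d=(14,14) right/bottom  bias=-1
  edge (14, 14)→(0, 8): d=(-14,-6) top-left  bias=+0
    (0,0)@(1, 1): e=[8,0,104] → ·  [on edge]
    (0,1)@(1, 3): e=[8,28,76] → █
    (1,1)@(3, 3): e=[24,0,88] → ·  [on edge]
    (0,2)@(1, 5): e=[8,56,48] → █
    (1,2)@(3, 5): e=[24,28,60] → █
    (2,2)@(5, 5): e=[40,0,72] → ·  [on edge]
    (0,3)@(1, 7): e=[8,84,20] → █
    (2,3)@(5, 7): e=[40,28,44] → █
    (3,3)@(7, 7): e=[56,0,56] → ·  [on edge]
    (0,4)@(1, 9): e=[8,112,-8] → ·
    (1,4)@(3, 9): e=[24,84,4] → █
    (3,4)@(7, 9): e=[56,28,28] → █
    (4,4)@(9, 9): e=[72,0,40] → ·  [on edge]
    (3,5)@(7, 11): e=[56,56,0] → █  [on edge]
    (5,5)@(11, 11): e=[88,0,24] → ·  [on edge]
    (6,6)@(13, 13): e=[104,0,8] → ·  [on edge]
    (7,7)@(15, 15): e=[120,0,-8] → ·  [on edge]
  covered (11 px):
    · · · · · · · ·
    █ · · · · · · ·
    █ █ · · · · · ·
    █ █ █ · · · · ·
    · █ █ █ · · · ·
    · · · █ █ · · ·
    · · · · · · · ·
    · · · · · · · ·

Result: 36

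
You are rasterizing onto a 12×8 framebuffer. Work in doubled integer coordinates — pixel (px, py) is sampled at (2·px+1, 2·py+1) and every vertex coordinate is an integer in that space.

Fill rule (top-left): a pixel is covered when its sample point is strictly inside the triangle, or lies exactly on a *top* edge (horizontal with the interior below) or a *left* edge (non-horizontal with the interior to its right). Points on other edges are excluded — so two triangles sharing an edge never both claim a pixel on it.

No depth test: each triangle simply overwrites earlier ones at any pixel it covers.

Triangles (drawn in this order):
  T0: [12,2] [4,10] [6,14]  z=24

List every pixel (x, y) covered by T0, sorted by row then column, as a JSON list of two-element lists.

T0:
  2·area = 48  (B↔C swapped to make it positive)
  edge (12, 2)→(6, 14): d=(-6,12) right/bottom  bias=-1
  edge (6, 14)→(4, 10): d=(-2,-4) top-left  bias=+0
  edge (4, 10)→(12, 2): d=(8,-8) top-left  bias=+0
    (6,0)@(13, 1): e=[-6,54,0] → ·  [on edge]
    (5,1)@(11, 3): e=[6,42,0] → #  [on edge]
    (6,1)@(13, 3): e=[-18,50,16] → ·
    (4,2)@(9, 5): e=[18,30,0] → #  [on edge]
    (5,2)@(11, 5): e=[-6,38,16] → ·
    (3,3)@(7, 7): e=[30,18,0] → #  [on edge]
    (5,3)@(11, 7): e=[-18,34,32] → ·
    (2,4)@(5, 9): e=[42,6,0] → #  [on edge]
    (4,4)@(9, 9): e=[-6,22,32] → ·
    (1,5)@(3, 11): e=[54,-6,0] → ·  [on edge]
    (2,5)@(5, 11): e=[30,2,16] → #
    (4,5)@(9, 11): e=[-18,18,48] → ·
    (0,6)@(1, 13): e=[66,-18,0] → ·  [on edge]
  covered (8 px):
    · · · · · · · · · · · ·
    · · · · · # · · · · · ·
    · · · · # · · · · · · ·
    · · · # # · · · · · · ·
    · · # # · · · · · · · ·
    · · # # · · · · · · · ·
    · · · · · · · · · · · ·
    · · · · · · · · · · · ·

Result: [[5,1],[4,2],[3,3],[4,3],[2,4],[3,4],[2,5],[3,5]]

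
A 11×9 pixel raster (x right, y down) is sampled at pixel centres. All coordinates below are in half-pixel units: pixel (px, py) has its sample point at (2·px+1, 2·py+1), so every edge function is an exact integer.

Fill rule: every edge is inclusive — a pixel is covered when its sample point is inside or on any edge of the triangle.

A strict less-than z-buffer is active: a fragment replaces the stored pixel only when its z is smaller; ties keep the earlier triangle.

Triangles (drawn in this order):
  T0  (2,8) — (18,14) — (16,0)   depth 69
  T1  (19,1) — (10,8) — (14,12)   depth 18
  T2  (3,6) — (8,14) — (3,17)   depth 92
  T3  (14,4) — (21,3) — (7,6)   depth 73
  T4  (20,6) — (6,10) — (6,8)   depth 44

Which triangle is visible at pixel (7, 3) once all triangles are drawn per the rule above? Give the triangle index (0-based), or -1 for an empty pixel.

T0:
  2·area = 212  (B↔C swapped to make it positive)
  edge (2, 8)→(16, 0): d=(14,-8) inclusive
  edge (16, 0)→(18, 14): d=(2,14) inclusive
  edge (18, 14)→(2, 8): d=(-16,-6) inclusive
    (7,0)@(15, 1): e=[6,16,190] → █
    (8,0)@(17, 1): e=[22,-12,202] → ·
    (5,1)@(11, 3): e=[2,76,134] → █
    (6,1)@(13, 3): e=[18,48,146] → █
    (8,1)@(17, 3): e=[50,-8,170] → ·
    (4,2)@(9, 5): e=[14,108,90] → █
    (8,2)@(17, 5): e=[78,-4,138] → ·
    (2,3)@(5, 7): e=[10,168,34] → █
    (3,3)@(7, 7): e=[26,140,46] → █
    (8,3)@(17, 7): e=[106,0,106] → █  [on edge]
    (9,3)@(19, 7): e=[122,-28,118] → ·
    (2,4)@(5, 9): e=[38,172,2] → █
  covered (27 px):
    · · · · · · · █ · · ·
    · · · · · █ █ █ · · ·
    · · · · █ █ █ █ · · ·
    · · █ █ █ █ █ █ █ · ·
    · · █ █ █ █ █ █ █ · ·
    · · · · · █ █ █ █ · ·
    · · · · · · · · █ · ·
    · · · · · · · · · · ·
    · · · · · · · · · · ·
T1:
  2·area = 64  (B↔C swapped to make it positive)
  edge (19, 1)→(14, 12): d=(-5,11) inclusive
  edge (14, 12)→(10, 8): d=(-4,-4) inclusive
  edge (10, 8)→(19, 1): d=(9,-7) inclusive
    (1,0)@(3, 1): e=[176,0,-112] → ·  [on edge]
    (9,0)@(19, 1): e=[0,64,0] → █  [on edge]
    (10,0)@(21, 1): e=[-22,72,14] → ·
    (2,1)@(5, 3): e=[144,0,-80] → ·  [on edge]
    (8,1)@(17, 3): e=[12,48,4] → █
    (9,1)@(19, 3): e=[-10,56,18] → ·
    (3,2)@(7, 5): e=[112,0,-48] → ·  [on edge]
    (7,2)@(15, 5): e=[24,32,8] → █
    (9,2)@(19, 5): e=[-20,48,36] → ·
    (4,3)@(9, 7): e=[80,0,-16] → ·  [on edge]
    (6,3)@(13, 7): e=[36,16,12] → █
    (8,3)@(17, 7): e=[-8,32,40] → ·
    (5,4)@(11, 9): e=[48,0,16] → █  [on edge]
    (6,5)@(13, 11): e=[16,0,48] → █  [on edge]
    (7,6)@(15, 13): e=[-16,0,80] → ·  [on edge]
    (0,7)@(1, 15): e=[128,-64,0] → ·  [on edge]
    (8,7)@(17, 15): e=[-48,0,112] → ·  [on edge]
    (9,8)@(19, 17): e=[-80,0,144] → ·  [on edge]
  covered (10 px):
    · · · · · · · · · █ ·
    · · · · · · · · █ · ·
    · · · · · · · █ █ · ·
    · · · · · · █ █ · · ·
    · · · · · █ █ █ · · ·
    · · · · · · █ · · · ·
    · · · · · · · · · · ·
    · · · · · · · · · · ·
    · · · · · · · · · · ·
T2:
  2·area = 55
  edge (3, 6)→(8, 14): d=(5,8) inclusive
  edge (8, 14)→(3, 17): d=(-5,3) inclusive
  edge (3, 17)→(3, 6): d=(0,-11) inclusive
    (1,0)@(3, 1): e=[-25,80,0] → ·  [on edge]
    (1,1)@(3, 3): e=[-15,70,0] → ·  [on edge]
    (1,2)@(3, 5): e=[-5,60,0] → ·  [on edge]
    (1,3)@(3, 7): e=[5,50,0] → █  [on edge]
    (2,3)@(5, 7): e=[-11,44,22] → ·
    (1,4)@(3, 9): e=[15,40,0] → █  [on edge]
    (2,4)@(5, 9): e=[-1,34,22] → ·
    (1,5)@(3, 11): e=[25,30,0] → █  [on edge]
    (2,5)@(5, 11): e=[9,24,22] → █
    (3,5)@(7, 11): e=[-7,18,44] → ·
    (6,5)@(13, 11): e=[-55,0,110] → ·  [on edge]
    (1,6)@(3, 13): e=[35,20,0] → █  [on edge]
    (1,7)@(3, 15): e=[45,10,0] → █  [on edge]
    (1,8)@(3, 17): e=[55,0,0] → █  [on edge]
  covered (10 px):
    · · · · · · · · · · ·
    · · · · · · · · · · ·
    · · · · · · · · · · ·
    · █ · · · · · · · · ·
    · █ · · · · · · · · ·
    · █ █ · · · · · · · ·
    · █ █ █ · · · · · · ·
    · █ █ · · · · · · · ·
    · █ · · · · · · · · ·
T3:
  2·area = 7
  edge (14, 4)→(21, 3): d=(7,-1) inclusive
  edge (21, 3)→(7, 6): d=(-14,3) inclusive
  edge (7, 6)→(14, 4): d=(7,-2) inclusive
    (10,1)@(21, 3): e=[0,0,7] → █  [on edge]
    (3,2)@(7, 5): e=[0,14,-7] → ·  [on edge]
    (5,2)@(11, 5): e=[4,2,1] → █
    (6,2)@(13, 5): e=[6,-4,5] → ·
    (10,2)@(21, 5): e=[14,-28,21] → ·
    (5,3)@(11, 7): e=[18,-26,15] → ·
  covered (2 px):
    · · · · · · · · · · ·
    · · · · · · · · · · █
    · · · · · █ · · · · ·
    · · · · · · · · · · ·
    · · · · · · · · · · ·
    · · · · · · · · · · ·
    · · · · · · · · · · ·
    · · · · · · · · · · ·
    · · · · · · · · · · ·
T4:
  2·area = 28
  edge (20, 6)→(6, 10): d=(-14,4) inclusive
  edge (6, 10)→(6, 8): d=(0,-2) inclusive
  edge (6, 8)→(20, 6): d=(14,-2) inclusive
    (6,3)@(13, 7): e=[14,14,0] → █  [on edge]
    (7,3)@(15, 7): e=[6,18,4] → █
    (8,3)@(17, 7): e=[-2,22,8] → ·
    (3,4)@(7, 9): e=[10,2,16] → █
    (4,4)@(9, 9): e=[2,6,20] → █
    (5,4)@(11, 9): e=[-6,10,24] → ·
    (6,4)@(13, 9): e=[-14,14,28] → ·
    (7,4)@(15, 9): e=[-22,18,32] → ·
    (3,5)@(7, 11): e=[-18,2,44] → ·
    (4,5)@(9, 11): e=[-26,6,48] → ·
  covered (4 px):
    · · · · · · · · · · ·
    · · · · · · · · · · ·
    · · · · · · · · · · ·
    · · · · · · █ █ · · ·
    · · · █ █ · · · · · ·
    · · · · · · · · · · ·
    · · · · · · · · · · ·
    · · · · · · · · · · ·
    · · · · · · · · · · ·

Z-buffer (winner per pixel, '.' = empty):
  . . . . . . . 0 . 1 .
  . . . . . 0 0 0 1 . 3
  . . . . 0 0 0 1 1 . .
  . 2 0 0 0 0 1 1 0 . .
  . 2 0 4 4 1 1 1 0 . .
  . 2 2 . . 0 1 0 0 . .
  . 2 2 2 . . . . 0 . .
  . 2 2 . . . . . . . .
  . 2 . . . . . . . . .

Result: 1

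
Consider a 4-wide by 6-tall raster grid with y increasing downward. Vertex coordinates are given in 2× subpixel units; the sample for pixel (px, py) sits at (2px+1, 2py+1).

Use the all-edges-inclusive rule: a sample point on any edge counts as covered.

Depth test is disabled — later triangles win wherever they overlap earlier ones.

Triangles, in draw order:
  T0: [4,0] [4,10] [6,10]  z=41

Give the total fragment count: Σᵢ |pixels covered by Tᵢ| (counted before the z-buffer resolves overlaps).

T0:
  2·area = 20  (B↔C swapped to make it positive)
  edge (4, 0)→(6, 10): d=(2,10) inclusive
  edge (6, 10)→(4, 10): d=(-2,0) inclusive
  edge (4, 10)→(4, 0): d=(0,-10) inclusive
    (2,2)@(5, 5): e=[0,10,10] → █  [on edge]
    (3,2)@(7, 5): e=[-20,10,30] → ·
    (2,3)@(5, 7): e=[4,6,10] → █
    (3,3)@(7, 7): e=[-16,6,30] → ·
    (2,4)@(5, 9): e=[8,2,10] → █
    (3,4)@(7, 9): e=[-12,2,30] → ·
    (2,5)@(5, 11): e=[12,-2,10] → ·
  covered (3 px):
    · · · ·
    · · · ·
    · · █ ·
    · · █ ·
    · · █ ·
    · · · ·

Answer: 3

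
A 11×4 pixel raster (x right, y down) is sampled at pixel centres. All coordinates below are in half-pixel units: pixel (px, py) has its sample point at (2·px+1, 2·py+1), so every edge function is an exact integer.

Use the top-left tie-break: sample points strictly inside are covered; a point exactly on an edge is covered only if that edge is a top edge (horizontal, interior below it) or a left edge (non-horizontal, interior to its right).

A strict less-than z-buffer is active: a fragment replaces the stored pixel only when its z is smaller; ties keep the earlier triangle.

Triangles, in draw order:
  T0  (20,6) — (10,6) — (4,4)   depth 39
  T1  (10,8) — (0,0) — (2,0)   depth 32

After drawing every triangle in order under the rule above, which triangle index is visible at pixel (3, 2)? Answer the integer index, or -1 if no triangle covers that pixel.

T0:
  2·area = 20
  edge (20, 6)→(10, 6): d=(-10,0) right/bottom  bias=-1
  edge (10, 6)→(4, 4): d=(-6,-2) top-left  bias=+0
  edge (4, 4)→(20, 6): d=(16,2) right/bottom  bias=-1
    (0,1)@(1, 3): e=[30,0,-10] → ·  [on edge]
    (3,2)@(7, 5): e=[10,0,10] → █  [on edge]
    (4,2)@(9, 5): e=[10,4,6] → █
    (5,2)@(11, 5): e=[10,8,2] → █
    (6,2)@(13, 5): e=[10,12,-2] → ·
    (3,3)@(7, 7): e=[-10,-12,42] → ·
    (4,3)@(9, 7): e=[-10,-8,38] → ·
    (5,3)@(11, 7): e=[-10,-4,34] → ·
    (6,3)@(13, 7): e=[-10,0,30] → ·  [on edge]
  covered (3 px):
    · · · · · · · · · · ·
    · · · · · · · · · · ·
    · · · █ █ █ · · · · ·
    · · · · · · · · · · ·
T1:
  2·area = 16
  edge (10, 8)→(0, 0): d=(-10,-8) top-left  bias=+0
  edge (0, 0)→(2, 0): d=(2,0) top-left  bias=+0
  edge (2, 0)→(10, 8): d=(8,8) right/bottom  bias=-1
    (1,0)@(3, 1): e=[14,2,0] → ·  [on edge]
    (2,1)@(5, 3): e=[10,6,0] → ·  [on edge]
    (3,2)@(7, 5): e=[6,10,0] → ·  [on edge]
    (4,3)@(9, 7): e=[2,14,0] → ·  [on edge]
  covered (0 px):
    · · · · · · · · · · ·
    · · · · · · · · · · ·
    · · · · · · · · · · ·
    · · · · · · · · · · ·

Z-buffer (winner per pixel, '.' = empty):
  . . . . . . . . . . .
  . . . . . . . . . . .
  . . . 0 0 0 . . . . .
  . . . . . . . . . . .

Result: 0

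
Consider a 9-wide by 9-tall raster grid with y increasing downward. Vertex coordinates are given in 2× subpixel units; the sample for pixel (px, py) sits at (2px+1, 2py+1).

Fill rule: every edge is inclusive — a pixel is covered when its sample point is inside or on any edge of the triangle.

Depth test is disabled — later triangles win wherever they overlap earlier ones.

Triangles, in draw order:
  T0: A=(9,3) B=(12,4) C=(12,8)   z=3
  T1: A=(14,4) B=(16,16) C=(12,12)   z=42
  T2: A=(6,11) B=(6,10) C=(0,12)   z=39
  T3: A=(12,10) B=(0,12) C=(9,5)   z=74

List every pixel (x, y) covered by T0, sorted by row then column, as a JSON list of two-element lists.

T0:
  2·area = 12
  edge (9, 3)→(12, 4): d=(3,1) inclusive
  edge (12, 4)→(12, 8): d=(0,4) inclusive
  edge (12, 8)→(9, 3): d=(-3,-5) inclusive
    (1,0)@(3, 1): e=[0,36,-24] → ·  [on edge]
    (4,1)@(9, 3): e=[0,12,0] → #  [on edge]
    (5,1)@(11, 3): e=[-2,4,10] → ·
    (4,2)@(9, 5): e=[6,12,-6] → ·
    (5,2)@(11, 5): e=[4,4,4] → #
    (6,2)@(13, 5): e=[2,-4,14] → ·
    (7,2)@(15, 5): e=[0,-12,24] → ·  [on edge]
    (5,3)@(11, 7): e=[10,4,-2] → ·
    (7,6)@(15, 13): e=[24,-12,0] → ·  [on edge]
  covered (2 px):
    · · · · · · · · ·
    · · · · # · · · ·
    · · · · · # · · ·
    · · · · · · · · ·
    · · · · · · · · ·
    · · · · · · · · ·
    · · · · · · · · ·
    · · · · · · · · ·
    · · · · · · · · ·
T1:
  2·area = 40
  edge (14, 4)→(16, 16): d=(2,12) inclusive
  edge (16, 16)→(12, 12): d=(-4,-4) inclusive
  edge (12, 12)→(14, 4): d=(2,-8) inclusive
    (0,0)@(1, 1): e=[150,0,-110] → ·  [on edge]
    (1,1)@(3, 3): e=[130,0,-90] → ·  [on edge]
    (2,2)@(5, 5): e=[110,0,-70] → ·  [on edge]
    (3,3)@(7, 7): e=[90,0,-50] → ·  [on edge]
    (4,4)@(9, 9): e=[70,0,-30] → ·  [on edge]
    (6,4)@(13, 9): e=[22,16,2] → #
    (7,4)@(15, 9): e=[-2,24,18] → ·
    (5,5)@(11, 11): e=[50,0,-10] → ·  [on edge]
    (6,5)@(13, 11): e=[26,8,6] → #
    (7,5)@(15, 11): e=[2,16,22] → #
    (8,5)@(17, 11): e=[-22,24,38] → ·
    (6,6)@(13, 13): e=[30,0,10] → #  [on edge]
    (7,7)@(15, 15): e=[10,0,30] → #  [on edge]
    (8,8)@(17, 17): e=[-10,0,50] → ·  [on edge]
  covered (6 px):
    · · · · · · · · ·
    · · · · · · · · ·
    · · · · · · · · ·
    · · · · · · · · ·
    · · · · · · # · ·
    · · · · · · # # ·
    · · · · · · # # ·
    · · · · · · · # ·
    · · · · · · · · ·
T2:
  2·area = 6  (B↔C swapped to make it positive)
  edge (6, 11)→(0, 12): d=(-6,1) inclusive
  edge (0, 12)→(6, 10): d=(6,-2) inclusive
  edge (6, 10)→(6, 11): d=(0,1) inclusive
    (7,3)@(15, 7): e=[15,0,-9] → ·  [on edge]
    (4,4)@(9, 9): e=[9,0,-3] → ·  [on edge]
    (1,5)@(3, 11): e=[3,0,3] → #  [on edge]
    (2,5)@(5, 11): e=[1,4,1] → #
    (3,5)@(7, 11): e=[-1,8,-1] → ·
    (1,6)@(3, 13): e=[-9,12,3] → ·
    (2,6)@(5, 13): e=[-11,16,1] → ·
  covered (2 px):
    · · · · · · · · ·
    · · · · · · · · ·
    · · · · · · · · ·
    · · · · · · · · ·
    · · · · · · · · ·
    · # # · · · · · ·
    · · · · · · · · ·
    · · · · · · · · ·
    · · · · · · · · ·
T3:
  2·area = 66
  edge (12, 10)→(0, 12): d=(-12,2) inclusive
  edge (0, 12)→(9, 5): d=(9,-7) inclusive
  edge (9, 5)→(12, 10): d=(3,5) inclusive
    (4,2)@(9, 5): e=[66,0,0] → #  [on edge]
    (5,2)@(11, 5): e=[62,14,-10] → ·
    (3,3)@(7, 7): e=[46,4,16] → #
    (5,3)@(11, 7): e=[38,32,-4] → ·
    (2,4)@(5, 9): e=[26,8,32] → #
    (5,4)@(11, 9): e=[14,50,2] → #
    (6,4)@(13, 9): e=[10,64,-8] → ·
    (1,5)@(3, 11): e=[6,12,48] → #
    (3,5)@(7, 11): e=[-2,40,28] → ·
    (4,5)@(9, 11): e=[-6,54,18] → ·
    (5,5)@(11, 11): e=[-10,68,8] → ·
    (1,6)@(3, 13): e=[-18,30,54] → ·
    (7,7)@(15, 15): e=[-66,132,0] → ·  [on edge]
  covered (9 px):
    · · · · · · · · ·
    · · · · · · · · ·
    · · · · # · · · ·
    · · · # # · · · ·
    · · # # # # · · ·
    · # # · · · · · ·
    · · · · · · · · ·
    · · · · · · · · ·
    · · · · · · · · ·

Result: [[4,1],[5,2]]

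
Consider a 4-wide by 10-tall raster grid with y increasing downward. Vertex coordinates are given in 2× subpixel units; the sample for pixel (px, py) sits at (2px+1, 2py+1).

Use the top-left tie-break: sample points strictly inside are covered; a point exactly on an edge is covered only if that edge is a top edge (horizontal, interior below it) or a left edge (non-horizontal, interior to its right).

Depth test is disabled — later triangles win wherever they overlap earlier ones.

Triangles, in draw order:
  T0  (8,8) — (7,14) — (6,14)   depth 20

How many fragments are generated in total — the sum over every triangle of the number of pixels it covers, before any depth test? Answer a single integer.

T0:
  2·area = 6
  edge (8, 8)→(7, 14): d=(-1,6) right/bottom  bias=-1
  edge (7, 14)→(6, 14): d=(-1,0) right/bottom  bias=-1
  edge (6, 14)→(8, 8): d=(2,-6) top-left  bias=+0
    (3,5)@(7, 11): e=[3,3,0] → █  [on edge]
    (3,6)@(7, 13): e=[1,1,4] → █
    (3,7)@(7, 15): e=[-1,-1,8] → ·
    (2,8)@(5, 17): e=[9,-3,0] → ·  [on edge]
  covered (2 px):
    · · · ·
    · · · ·
    · · · ·
    · · · ·
    · · · ·
    · · · █
    · · · █
    · · · ·
    · · · ·
    · · · ·

Answer: 2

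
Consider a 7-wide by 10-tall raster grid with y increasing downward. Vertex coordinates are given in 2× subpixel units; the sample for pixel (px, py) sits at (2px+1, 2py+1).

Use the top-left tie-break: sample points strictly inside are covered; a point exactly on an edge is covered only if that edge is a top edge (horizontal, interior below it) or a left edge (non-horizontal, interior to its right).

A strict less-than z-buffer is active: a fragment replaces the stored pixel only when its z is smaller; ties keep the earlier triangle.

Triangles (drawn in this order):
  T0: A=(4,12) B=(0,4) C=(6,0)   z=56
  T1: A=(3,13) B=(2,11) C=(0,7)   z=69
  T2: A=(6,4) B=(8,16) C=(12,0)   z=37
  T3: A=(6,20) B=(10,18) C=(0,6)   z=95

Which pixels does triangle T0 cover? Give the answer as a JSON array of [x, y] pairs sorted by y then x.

T0:
  2·area = 64
  edge (4, 12)→(0, 4): d=(-4,-8) top-left  bias=+0
  edge (0, 4)→(6, 0): d=(6,-4) top-left  bias=+0
  edge (6, 0)→(4, 12): d=(-2,12) right/bottom  bias=-1
    (2,0)@(5, 1): e=[52,2,10] → █
    (3,0)@(7, 1): e=[68,10,-14] → ·
    (1,1)@(3, 3): e=[28,6,30] → █
    (3,1)@(7, 3): e=[60,22,-18] → ·
    (0,2)@(1, 5): e=[4,10,50] → █
    (3,2)@(7, 5): e=[52,34,-22] → ·
    (0,3)@(1, 7): e=[-4,22,46] → ·
    (1,3)@(3, 7): e=[12,30,22] → █
    (2,3)@(5, 7): e=[28,38,-2] → ·
    (1,4)@(3, 9): e=[4,42,18] → █
    (2,4)@(5, 9): e=[20,50,-6] → ·
    (1,5)@(3, 11): e=[-4,54,14] → ·
  covered (8 px):
    · · █ · · · ·
    · █ █ · · · ·
    █ █ █ · · · ·
    · █ · · · · ·
    · █ · · · · ·
    · · · · · · ·
    · · · · · · ·
    · · · · · · ·
    · · · · · · ·
    · · · · · · ·
T1:
  degenerate (2·area = 0) — covers nothing
T2:
  2·area = 80  (B↔C swapped to make it positive)
  edge (6, 4)→(12, 0): d=(6,-4) top-left  bias=+0
  edge (12, 0)→(8, 16): d=(-4,16) right/bottom  bias=-1
  edge (8, 16)→(6, 4): d=(-2,-12) top-left  bias=+0
    (5,0)@(11, 1): e=[2,12,66] → █
    (6,0)@(13, 1): e=[10,-20,90] → ·
    (4,1)@(9, 3): e=[6,36,38] → █
    (6,1)@(13, 3): e=[22,-28,86] → ·
    (3,2)@(7, 5): e=[10,60,10] → █
    (5,2)@(11, 5): e=[26,-4,58] → ·
    (3,3)@(7, 7): e=[22,52,6] → █
    (5,3)@(11, 7): e=[38,-12,54] → ·
    (3,4)@(7, 9): e=[34,44,2] → █
    (5,4)@(11, 9): e=[50,-20,50] → ·
    (3,5)@(7, 11): e=[46,36,-2] → ·
    (4,5)@(9, 11): e=[54,4,22] → █
  covered (10 px):
    · · · · · █ ·
    · · · · █ █ ·
    · · · █ █ · ·
    · · · █ █ · ·
    · · · █ █ · ·
    · · · · █ · ·
    · · · · · · ·
    · · · · · · ·
    · · · · · · ·
    · · · · · · ·
T3:
  2·area = 68  (B↔C swapped to make it positive)
  edge (6, 20)→(0, 6): d=(-6,-14) top-left  bias=+0
  edge (0, 6)→(10, 18): d=(10,12) right/bottom  bias=-1
  edge (10, 18)→(6, 20): d=(-4,2) right/bottom  bias=-1
    (1,5)@(3, 11): e=[12,14,42] → █
    (2,5)@(5, 11): e=[40,-10,38] → ·
    (1,6)@(3, 13): e=[0,34,34] → █  [on edge]
    (2,6)@(5, 13): e=[28,10,30] → █
    (3,6)@(7, 13): e=[56,-14,26] → ·
    (1,7)@(3, 15): e=[-12,54,26] → ·
    (2,7)@(5, 15): e=[16,30,22] → █
    (3,7)@(7, 15): e=[44,6,18] → █
    (4,7)@(9, 15): e=[72,-18,14] → ·
    (2,8)@(5, 17): e=[4,50,14] → █
    (4,8)@(9, 17): e=[60,2,6] → █
    (5,8)@(11, 17): e=[88,-22,2] → ·
  covered (9 px):
    · · · · · · ·
    · · · · · · ·
    · · · · · · ·
    · · · · · · ·
    · · · · · · ·
    · █ · · · · ·
    · █ █ · · · ·
    · · █ █ · · ·
    · · █ █ █ · ·
    · · · █ · · ·

Result: [[2,0],[1,1],[2,1],[0,2],[1,2],[2,2],[1,3],[1,4]]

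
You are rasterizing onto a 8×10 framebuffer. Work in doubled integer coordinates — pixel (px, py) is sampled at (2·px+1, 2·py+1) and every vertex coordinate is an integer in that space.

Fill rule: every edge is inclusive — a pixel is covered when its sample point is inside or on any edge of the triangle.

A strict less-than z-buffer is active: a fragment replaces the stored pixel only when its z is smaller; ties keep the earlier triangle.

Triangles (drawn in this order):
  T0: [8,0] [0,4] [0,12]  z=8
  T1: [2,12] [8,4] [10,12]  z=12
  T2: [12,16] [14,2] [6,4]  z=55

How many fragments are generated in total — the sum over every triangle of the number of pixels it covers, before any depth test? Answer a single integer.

T0:
  2·area = 64  (B↔C swapped to make it positive)
  edge (8, 0)→(0, 12): d=(-8,12) inclusive
  edge (0, 12)→(0, 4): d=(0,-8) inclusive
  edge (0, 4)→(8, 0): d=(8,-4) inclusive
    (3,0)@(7, 1): e=[4,56,4] → █
    (4,0)@(9, 1): e=[-20,72,12] → ·
    (1,1)@(3, 3): e=[36,24,4] → █
    (2,1)@(5, 3): e=[12,40,12] → █
    (3,1)@(7, 3): e=[-12,56,20] → ·
    (0,2)@(1, 5): e=[44,8,12] → █
    (2,2)@(5, 5): e=[-4,40,28] → ·
    (0,3)@(1, 7): e=[28,8,28] → █
    (2,3)@(5, 7): e=[-20,40,44] → ·
    (0,4)@(1, 9): e=[12,8,44] → █
    (1,4)@(3, 9): e=[-12,24,52] → ·
    (0,5)@(1, 11): e=[-4,8,60] → ·
  covered (8 px):
    · · · █ · · · ·
    · █ █ · · · · ·
    █ █ · · · · · ·
    █ █ · · · · · ·
    █ · · · · · · ·
    · · · · · · · ·
    · · · · · · · ·
    · · · · · · · ·
    · · · · · · · ·
    · · · · · · · ·
T1:
  2·area = 64
  edge (2, 12)→(8, 4): d=(6,-8) inclusive
  edge (8, 4)→(10, 12): d=(2,8) inclusive
  edge (10, 12)→(2, 12): d=(-8,0) inclusive
    (3,3)@(7, 7): e=[10,14,40] → █
    (4,3)@(9, 7): e=[26,-2,40] → ·
    (2,4)@(5, 9): e=[6,34,24] → █
    (4,4)@(9, 9): e=[38,2,24] → █
    (5,4)@(11, 9): e=[54,-14,24] → ·
    (1,5)@(3, 11): e=[2,54,8] → █
    (5,5)@(11, 11): e=[66,-10,8] → ·
    (1,6)@(3, 13): e=[14,58,-8] → ·
    (2,6)@(5, 13): e=[30,42,-8] → ·
    (3,6)@(7, 13): e=[46,26,-8] → ·
    (4,6)@(9, 13): e=[62,10,-8] → ·
  covered (8 px):
    · · · · · · · ·
    · · · · · · · ·
    · · · · · · · ·
    · · · █ · · · ·
    · · █ █ █ · · ·
    · █ █ █ █ · · ·
    · · · · · · · ·
    · · · · · · · ·
    · · · · · · · ·
    · · · · · · · ·
T2:
  2·area = 108  (B↔C swapped to make it positive)
  edge (12, 16)→(6, 4): d=(-6,-12) inclusive
  edge (6, 4)→(14, 2): d=(8,-2) inclusive
  edge (14, 2)→(12, 16): d=(-2,14) inclusive
    (5,1)@(11, 3): e=[66,2,40] → █
    (6,1)@(13, 3): e=[90,6,12] → █
    (7,1)@(15, 3): e=[114,10,-16] → ·
    (3,2)@(7, 5): e=[6,10,92] → █
    (4,2)@(9, 5): e=[30,14,64] → █
    (7,2)@(15, 5): e=[102,26,-20] → ·
    (3,3)@(7, 7): e=[-6,26,88] → ·
    (4,3)@(9, 7): e=[18,30,60] → █
    (7,3)@(15, 7): e=[90,42,-24] → ·
    (4,4)@(9, 9): e=[6,46,56] → █
    (6,4)@(13, 9): e=[54,54,0] → █  [on edge]
    (7,4)@(15, 9): e=[78,58,-28] → ·
  covered (14 px):
    · · · · · · · ·
    · · · · · █ █ ·
    · · · █ █ █ █ ·
    · · · · █ █ █ ·
    · · · · █ █ █ ·
    · · · · · █ · ·
    · · · · · █ · ·
    · · · · · · · ·
    · · · · · · · ·
    · · · · · · · ·

Final: 30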